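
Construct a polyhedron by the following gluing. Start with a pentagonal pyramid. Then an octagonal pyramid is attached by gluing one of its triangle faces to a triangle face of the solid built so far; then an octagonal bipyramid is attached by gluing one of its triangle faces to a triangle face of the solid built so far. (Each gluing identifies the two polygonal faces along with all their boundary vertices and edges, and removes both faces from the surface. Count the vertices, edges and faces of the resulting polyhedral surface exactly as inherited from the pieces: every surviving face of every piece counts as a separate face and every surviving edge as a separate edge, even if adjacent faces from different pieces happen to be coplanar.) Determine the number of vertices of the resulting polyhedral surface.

A pentagonal pyramid: V=6, E=10, F=6.
Attach an octagonal pyramid (V=9, E=16, F=9) along a 3-gon: merge 3 vertices and 3 edges, delete both glued faces → V=12, E=23, F=13.
Attach an octagonal bipyramid (V=10, E=24, F=16) along a 3-gon: merge 3 vertices and 3 edges, delete both glued faces → V=19, E=44, F=27.
Check: V − E + F = 19 − 44 + 27 = 2.

19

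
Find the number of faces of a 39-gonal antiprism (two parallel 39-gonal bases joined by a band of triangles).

An antiprism on an n-gon has two n-gon caps and 2n triangles: V = 2·39 = 78, E = 4·39 = 156, F = 2·39 + 2 = 80.

80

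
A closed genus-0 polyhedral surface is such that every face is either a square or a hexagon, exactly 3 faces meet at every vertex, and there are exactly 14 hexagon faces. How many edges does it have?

54

Let x be the number of squares; then F = 14 + x.
Edge–face incidences: 2E = 6·14 + 4·x = 84 + 4x.
Every vertex has degree 3, so 3V = 2E.
Euler: V − E + F = 2 ⇒ (2E)/3 − E + (14 + x) = 2.
Multiply by 6: 2·(2E) − 3·(2E) + 6·(14 + x) = 12, i.e. 84 + 6x − (84 + 4x) = 12.
Collecting terms: 2x = 12, so x = 6.
Then 2E = 84 + 4·6 = 108, so E = 54, V = 2E/3 = 36, F = 14 + 6 = 20.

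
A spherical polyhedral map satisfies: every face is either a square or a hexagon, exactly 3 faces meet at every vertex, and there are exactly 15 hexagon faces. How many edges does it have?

Let x be the number of squares; then F = 15 + x.
Edge–face incidences: 2E = 6·15 + 4·x = 90 + 4x.
Every vertex has degree 3, so 3V = 2E.
Euler: V − E + F = 2 ⇒ (2E)/3 − E + (15 + x) = 2.
Multiply by 6: 2·(2E) − 3·(2E) + 6·(15 + x) = 12, i.e. 90 + 6x − (90 + 4x) = 12.
Collecting terms: 2x = 12, so x = 6.
Then 2E = 90 + 4·6 = 114, so E = 57, V = 2E/3 = 38, F = 15 + 6 = 21.

57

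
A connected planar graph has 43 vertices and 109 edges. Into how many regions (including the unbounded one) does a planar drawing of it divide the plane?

68

Euler's formula for a connected plane graph: V − E + F = 2, so F = 2 − 43 + 109 = 68.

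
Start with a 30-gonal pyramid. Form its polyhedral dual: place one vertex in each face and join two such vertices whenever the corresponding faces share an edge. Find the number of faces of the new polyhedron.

The base solid has V = 31, E = 60, F = 31.
The dual swaps V and F and preserves E: V′ = F = 31, E′ = E = 60, F′ = V = 31.

31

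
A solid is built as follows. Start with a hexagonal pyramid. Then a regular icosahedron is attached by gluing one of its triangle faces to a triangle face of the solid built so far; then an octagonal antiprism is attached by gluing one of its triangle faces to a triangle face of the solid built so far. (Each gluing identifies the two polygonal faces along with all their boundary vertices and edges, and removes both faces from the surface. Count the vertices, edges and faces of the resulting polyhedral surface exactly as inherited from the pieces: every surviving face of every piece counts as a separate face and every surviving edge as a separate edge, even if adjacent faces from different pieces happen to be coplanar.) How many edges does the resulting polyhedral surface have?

A hexagonal pyramid: V=7, E=12, F=7.
Attach a regular icosahedron (V=12, E=30, F=20) along a 3-gon: merge 3 vertices and 3 edges, delete both glued faces → V=16, E=39, F=25.
Attach an octagonal antiprism (V=16, E=32, F=18) along a 3-gon: merge 3 vertices and 3 edges, delete both glued faces → V=29, E=68, F=41.
Check: V − E + F = 29 − 68 + 41 = 2.

68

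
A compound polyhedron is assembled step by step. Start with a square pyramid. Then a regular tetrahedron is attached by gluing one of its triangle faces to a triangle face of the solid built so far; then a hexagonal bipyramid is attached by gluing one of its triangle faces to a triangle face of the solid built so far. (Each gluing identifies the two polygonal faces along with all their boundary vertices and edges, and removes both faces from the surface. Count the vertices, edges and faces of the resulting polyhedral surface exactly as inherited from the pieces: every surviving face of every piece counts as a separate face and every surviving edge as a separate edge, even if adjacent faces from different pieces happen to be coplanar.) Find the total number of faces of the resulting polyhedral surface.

A square pyramid: V=5, E=8, F=5.
Attach a regular tetrahedron (V=4, E=6, F=4) along a 3-gon: merge 3 vertices and 3 edges, delete both glued faces → V=6, E=11, F=7.
Attach a hexagonal bipyramid (V=8, E=18, F=12) along a 3-gon: merge 3 vertices and 3 edges, delete both glued faces → V=11, E=26, F=17.
Check: V − E + F = 11 − 26 + 17 = 2.

17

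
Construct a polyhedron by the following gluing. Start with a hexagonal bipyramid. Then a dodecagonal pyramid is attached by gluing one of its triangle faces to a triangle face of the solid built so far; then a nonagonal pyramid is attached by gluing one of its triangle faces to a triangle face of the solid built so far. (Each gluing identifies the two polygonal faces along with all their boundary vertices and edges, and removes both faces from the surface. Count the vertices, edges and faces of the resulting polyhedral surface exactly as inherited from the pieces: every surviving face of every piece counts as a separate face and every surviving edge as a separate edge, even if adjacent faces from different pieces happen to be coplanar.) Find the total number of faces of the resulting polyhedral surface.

31

A hexagonal bipyramid: V=8, E=18, F=12.
Attach a dodecagonal pyramid (V=13, E=24, F=13) along a 3-gon: merge 3 vertices and 3 edges, delete both glued faces → V=18, E=39, F=23.
Attach a nonagonal pyramid (V=10, E=18, F=10) along a 3-gon: merge 3 vertices and 3 edges, delete both glued faces → V=25, E=54, F=31.
Check: V − E + F = 25 − 54 + 31 = 2.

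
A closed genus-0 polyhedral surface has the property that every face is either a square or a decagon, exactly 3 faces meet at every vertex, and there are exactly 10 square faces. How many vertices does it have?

Let x be the number of decagons; then F = 10 + x.
Edge–face incidences: 2E = 4·10 + 10·x = 40 + 10x.
Every vertex has degree 3, so 3V = 2E.
Euler: V − E + F = 2 ⇒ (2E)/3 − E + (10 + x) = 2.
Multiply by 6: 2·(2E) − 3·(2E) + 6·(10 + x) = 12, i.e. 60 + 6x − (40 + 10x) = 12.
Collecting terms: −4x + 20 = 12, so −4x = −8, so x = 2.
Then 2E = 40 + 10·2 = 60, so E = 30, V = 2E/3 = 20, F = 10 + 2 = 12.

20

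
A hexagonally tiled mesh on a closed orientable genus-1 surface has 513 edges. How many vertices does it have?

342

χ = 2 − 2·1 = 0, and every face is a hexagon so 6F = 2E.
F = 2E/6 = 171. Then V = 0 + E − F = 0 + 513 − 171 = 342.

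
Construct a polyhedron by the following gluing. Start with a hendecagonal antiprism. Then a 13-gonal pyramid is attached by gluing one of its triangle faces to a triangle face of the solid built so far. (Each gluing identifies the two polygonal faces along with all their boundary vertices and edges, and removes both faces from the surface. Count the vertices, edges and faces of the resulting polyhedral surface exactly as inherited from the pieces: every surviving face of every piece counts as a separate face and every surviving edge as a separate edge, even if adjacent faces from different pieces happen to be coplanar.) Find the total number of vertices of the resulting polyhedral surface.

A hendecagonal antiprism: V=22, E=44, F=24.
Attach a 13-gonal pyramid (V=14, E=26, F=14) along a 3-gon: merge 3 vertices and 3 edges, delete both glued faces → V=33, E=67, F=36.
Check: V − E + F = 33 − 67 + 36 = 2.

33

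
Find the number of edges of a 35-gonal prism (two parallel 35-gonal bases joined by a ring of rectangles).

A prism on an n-gon has two n-gon bases and n rectangular sides: V = 2·35 = 70, E = 3·35 = 105, F = 35 + 2 = 37.

105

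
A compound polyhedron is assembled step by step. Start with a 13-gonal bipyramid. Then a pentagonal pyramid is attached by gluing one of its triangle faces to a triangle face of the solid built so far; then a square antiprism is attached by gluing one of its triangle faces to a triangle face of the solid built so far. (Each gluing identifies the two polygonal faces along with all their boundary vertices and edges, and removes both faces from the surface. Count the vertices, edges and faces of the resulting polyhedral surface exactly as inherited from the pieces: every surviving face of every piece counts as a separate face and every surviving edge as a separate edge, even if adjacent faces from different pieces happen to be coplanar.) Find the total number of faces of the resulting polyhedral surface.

A 13-gonal bipyramid: V=15, E=39, F=26.
Attach a pentagonal pyramid (V=6, E=10, F=6) along a 3-gon: merge 3 vertices and 3 edges, delete both glued faces → V=18, E=46, F=30.
Attach a square antiprism (V=8, E=16, F=10) along a 3-gon: merge 3 vertices and 3 edges, delete both glued faces → V=23, E=59, F=38.
Check: V − E + F = 23 − 59 + 38 = 2.

38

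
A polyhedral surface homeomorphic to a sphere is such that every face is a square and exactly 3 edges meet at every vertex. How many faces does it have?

6

Each face has 4 edges and each edge borders two faces, so 2E = 4F.
Each vertex has degree 3, so 3V = 2E and hence V = 4F/3.
Euler: V − E + F = 2 ⇒ (4F/3) − (4F/2) + F = 2.
Multiply by 6: (8 − 12 + 6)F = 12, i.e. 2F = 12.
So F = 6, E = 4·6/2 = 12, V = 4·6/3 = 8.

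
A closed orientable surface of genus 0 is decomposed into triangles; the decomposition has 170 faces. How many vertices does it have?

87

χ = 2 − 2·0 = 2, and every face is a triangle so 3F = 2E.
E = 3·170/2 = 255. Then V = 2 + E − F = 2 + 255 − 170 = 87.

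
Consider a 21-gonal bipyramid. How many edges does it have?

63

A bipyramid over an n-gon has 2n triangular faces and n + 2 vertices: V = 21 + 2 = 23, E = 3·21 = 63, F = 2·21 = 42.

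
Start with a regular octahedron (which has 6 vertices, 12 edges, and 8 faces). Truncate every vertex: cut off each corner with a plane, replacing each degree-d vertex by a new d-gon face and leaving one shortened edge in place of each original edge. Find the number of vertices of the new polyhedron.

24

Truncation replaces each original edge-end by a new vertex, so V′ = 2E = 24.
Each original edge survives, and each old vertex of degree d contributes d new edges; summing degrees gives Σd = 2E, so E′ = E + 2E = 3E = 36.
Each original face survives and each original vertex becomes one new face: F′ = F + V = 14.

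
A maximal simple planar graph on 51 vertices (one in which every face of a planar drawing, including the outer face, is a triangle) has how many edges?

147

In a plane triangulation 3F = 2E and V − E + F = 2, so E = 3V − 6 = 3·51 − 6 = 147.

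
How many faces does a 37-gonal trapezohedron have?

The n-trapezohedron (dual of the n-antiprism) has V = 2·37 + 2 = 76, E = 4·37 = 148, F = 2·37 = 74.

74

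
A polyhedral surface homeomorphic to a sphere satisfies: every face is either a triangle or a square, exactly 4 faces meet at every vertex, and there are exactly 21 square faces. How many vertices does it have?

Let x be the number of triangles; then F = 21 + x.
Edge–face incidences: 2E = 4·21 + 3·x = 84 + 3x.
Every vertex has degree 4, so 4V = 2E.
Euler: V − E + F = 2 ⇒ (2E)/4 − E + (21 + x) = 2.
Multiply by 8: 2·(2E) − 4·(2E) + 8·(21 + x) = 16, i.e. 168 + 8x − 2·(84 + 3x) = 16.
Collecting terms: 2x = 16, so x = 8.
Then 2E = 84 + 3·8 = 108, so E = 54, V = 2E/4 = 27, F = 21 + 8 = 29.

27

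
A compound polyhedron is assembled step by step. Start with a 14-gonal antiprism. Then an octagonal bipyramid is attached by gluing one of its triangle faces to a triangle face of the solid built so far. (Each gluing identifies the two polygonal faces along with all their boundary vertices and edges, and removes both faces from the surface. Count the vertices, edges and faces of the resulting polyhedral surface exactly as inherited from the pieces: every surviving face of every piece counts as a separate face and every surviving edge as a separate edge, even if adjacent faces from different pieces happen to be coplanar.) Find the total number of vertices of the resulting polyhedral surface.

35

A 14-gonal antiprism: V=28, E=56, F=30.
Attach an octagonal bipyramid (V=10, E=24, F=16) along a 3-gon: merge 3 vertices and 3 edges, delete both glued faces → V=35, E=77, F=44.
Check: V − E + F = 35 − 77 + 44 = 2.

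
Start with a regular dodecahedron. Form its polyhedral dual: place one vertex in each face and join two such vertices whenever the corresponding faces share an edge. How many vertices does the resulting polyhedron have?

The base solid has V = 20, E = 30, F = 12.
The dual swaps V and F and preserves E: V′ = F = 12, E′ = E = 30, F′ = V = 20.

12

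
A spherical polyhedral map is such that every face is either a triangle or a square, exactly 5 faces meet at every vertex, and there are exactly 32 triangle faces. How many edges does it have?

60

Let x be the number of squares; then F = 32 + x.
Edge–face incidences: 2E = 3·32 + 4·x = 96 + 4x.
Every vertex has degree 5, so 5V = 2E.
Euler: V − E + F = 2 ⇒ (2E)/5 − E + (32 + x) = 2.
Multiply by 10: 2·(2E) − 5·(2E) + 10·(32 + x) = 20, i.e. 320 + 10x − 3·(96 + 4x) = 20.
Collecting terms: −2x + 32 = 20, so −2x = −12, so x = 6.
Then 2E = 96 + 4·6 = 120, so E = 60, V = 2E/5 = 24, F = 32 + 6 = 38.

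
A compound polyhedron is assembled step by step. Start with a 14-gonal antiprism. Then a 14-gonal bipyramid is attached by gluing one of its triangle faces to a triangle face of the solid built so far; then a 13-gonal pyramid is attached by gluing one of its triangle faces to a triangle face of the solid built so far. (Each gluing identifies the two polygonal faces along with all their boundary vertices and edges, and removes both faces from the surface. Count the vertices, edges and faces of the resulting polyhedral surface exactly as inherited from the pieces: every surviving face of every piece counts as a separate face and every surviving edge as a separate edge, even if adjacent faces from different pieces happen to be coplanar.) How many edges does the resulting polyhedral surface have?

118

A 14-gonal antiprism: V=28, E=56, F=30.
Attach a 14-gonal bipyramid (V=16, E=42, F=28) along a 3-gon: merge 3 vertices and 3 edges, delete both glued faces → V=41, E=95, F=56.
Attach a 13-gonal pyramid (V=14, E=26, F=14) along a 3-gon: merge 3 vertices and 3 edges, delete both glued faces → V=52, E=118, F=68.
Check: V − E + F = 52 − 118 + 68 = 2.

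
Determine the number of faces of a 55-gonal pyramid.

56

A pyramid on an n-gon base has one n-gon and n triangles: V = 55 + 1 = 56, E = 2·55 = 110, F = 55 + 1 = 56.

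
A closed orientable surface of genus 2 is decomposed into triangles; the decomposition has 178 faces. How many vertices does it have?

87

χ = 2 − 2·2 = -2, and every face is a triangle so 3F = 2E.
E = 3·178/2 = 267. Then V = -2 + E − F = -2 + 267 − 178 = 87.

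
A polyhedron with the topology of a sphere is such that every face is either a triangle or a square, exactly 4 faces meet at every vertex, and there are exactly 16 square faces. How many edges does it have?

44

Let x be the number of triangles; then F = 16 + x.
Edge–face incidences: 2E = 4·16 + 3·x = 64 + 3x.
Every vertex has degree 4, so 4V = 2E.
Euler: V − E + F = 2 ⇒ (2E)/4 − E + (16 + x) = 2.
Multiply by 8: 2·(2E) − 4·(2E) + 8·(16 + x) = 16, i.e. 128 + 8x − 2·(64 + 3x) = 16.
Collecting terms: 2x = 16, so x = 8.
Then 2E = 64 + 3·8 = 88, so E = 44, V = 2E/4 = 22, F = 16 + 8 = 24.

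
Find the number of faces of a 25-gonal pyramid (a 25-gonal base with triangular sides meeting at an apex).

A pyramid on an n-gon base has one n-gon and n triangles: V = 25 + 1 = 26, E = 2·25 = 50, F = 25 + 1 = 26.

26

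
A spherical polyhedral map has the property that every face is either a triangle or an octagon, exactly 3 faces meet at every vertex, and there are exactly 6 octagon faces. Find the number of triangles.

8

Let x be the number of triangles; then F = 6 + x.
Edge–face incidences: 2E = 8·6 + 3·x = 48 + 3x.
Every vertex has degree 3, so 3V = 2E.
Euler: V − E + F = 2 ⇒ (2E)/3 − E + (6 + x) = 2.
Multiply by 6: 2·(2E) − 3·(2E) + 6·(6 + x) = 12, i.e. 36 + 6x − (48 + 3x) = 12.
Collecting terms: 3x − 12 = 12, so 3x = 24, so x = 8.
Then 2E = 48 + 3·8 = 72, so E = 36, V = 2E/3 = 24, F = 6 + 8 = 14.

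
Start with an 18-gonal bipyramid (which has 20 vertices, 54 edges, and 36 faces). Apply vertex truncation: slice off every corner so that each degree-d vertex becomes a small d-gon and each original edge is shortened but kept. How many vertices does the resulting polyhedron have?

108

Truncation replaces each original edge-end by a new vertex, so V′ = 2E = 108.
Each original edge survives, and each old vertex of degree d contributes d new edges; summing degrees gives Σd = 2E, so E′ = E + 2E = 3E = 162.
Each original face survives and each original vertex becomes one new face: F′ = F + V = 56.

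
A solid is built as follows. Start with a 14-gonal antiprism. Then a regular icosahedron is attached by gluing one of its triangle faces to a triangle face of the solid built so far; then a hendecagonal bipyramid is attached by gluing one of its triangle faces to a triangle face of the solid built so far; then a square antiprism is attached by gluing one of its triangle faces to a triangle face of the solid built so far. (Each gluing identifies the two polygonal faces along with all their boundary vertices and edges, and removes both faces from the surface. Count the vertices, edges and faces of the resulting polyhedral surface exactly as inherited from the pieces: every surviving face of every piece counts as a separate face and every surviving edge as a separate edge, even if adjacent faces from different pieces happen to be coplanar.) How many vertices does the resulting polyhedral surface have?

52

A 14-gonal antiprism: V=28, E=56, F=30.
Attach a regular icosahedron (V=12, E=30, F=20) along a 3-gon: merge 3 vertices and 3 edges, delete both glued faces → V=37, E=83, F=48.
Attach a hendecagonal bipyramid (V=13, E=33, F=22) along a 3-gon: merge 3 vertices and 3 edges, delete both glued faces → V=47, E=113, F=68.
Attach a square antiprism (V=8, E=16, F=10) along a 3-gon: merge 3 vertices and 3 edges, delete both glued faces → V=52, E=126, F=76.
Check: V − E + F = 52 − 126 + 76 = 2.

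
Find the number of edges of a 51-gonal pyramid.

A pyramid on an n-gon base has one n-gon and n triangles: V = 51 + 1 = 52, E = 2·51 = 102, F = 51 + 1 = 52.

102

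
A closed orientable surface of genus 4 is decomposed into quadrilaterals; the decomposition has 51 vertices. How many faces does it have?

χ = 2 − 2·4 = -6, and every face is a square so 4F = 2E.
V − E + F = -6 with E = 4F/2 gives 51 − (4/2 − 1)·F = -6, so F = 57 and E = 114.

57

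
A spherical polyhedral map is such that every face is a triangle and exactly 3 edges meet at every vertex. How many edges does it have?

6

Each face has 3 edges and each edge borders two faces, so 2E = 3F.
Each vertex has degree 3, so 3V = 2E and hence V = 3F/3.
Euler: V − E + F = 2 ⇒ (3F/3) − (3F/2) + F = 2.
Multiply by 6: (6 − 9 + 6)F = 12, i.e. 3F = 12.
So F = 4, E = 3·4/2 = 6, V = 3·4/3 = 4.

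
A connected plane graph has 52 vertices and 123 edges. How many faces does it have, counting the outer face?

Euler's formula for a connected plane graph: V − E + F = 2, so F = 2 − 52 + 123 = 73.

73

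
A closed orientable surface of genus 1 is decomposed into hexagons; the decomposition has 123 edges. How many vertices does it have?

82

χ = 2 − 2·1 = 0, and every face is a hexagon so 6F = 2E.
F = 2E/6 = 41. Then V = 0 + E − F = 0 + 123 − 41 = 82.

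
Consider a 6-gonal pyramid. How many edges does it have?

A pyramid on an n-gon base has one n-gon and n triangles: V = 6 + 1 = 7, E = 2·6 = 12, F = 6 + 1 = 7.

12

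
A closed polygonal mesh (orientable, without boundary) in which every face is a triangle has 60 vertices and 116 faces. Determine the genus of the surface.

Every face is a triangle, so 2E = 3·116 = 348, giving E = 174.
χ = V − E + F = 60 − 174 + 116 = 2.
For a closed orientable surface χ = 2 − 2g, so g = (2 − (2))/2 = 0.

0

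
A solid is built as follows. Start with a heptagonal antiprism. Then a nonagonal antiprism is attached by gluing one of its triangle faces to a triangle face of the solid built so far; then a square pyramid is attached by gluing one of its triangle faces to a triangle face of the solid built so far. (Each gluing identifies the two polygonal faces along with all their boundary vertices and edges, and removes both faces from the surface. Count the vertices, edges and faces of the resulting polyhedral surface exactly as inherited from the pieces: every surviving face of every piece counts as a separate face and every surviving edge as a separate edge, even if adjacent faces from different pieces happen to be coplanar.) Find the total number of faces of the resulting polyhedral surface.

37

A heptagonal antiprism: V=14, E=28, F=16.
Attach a nonagonal antiprism (V=18, E=36, F=20) along a 3-gon: merge 3 vertices and 3 edges, delete both glued faces → V=29, E=61, F=34.
Attach a square pyramid (V=5, E=8, F=5) along a 3-gon: merge 3 vertices and 3 edges, delete both glued faces → V=31, E=66, F=37.
Check: V − E + F = 31 − 66 + 37 = 2.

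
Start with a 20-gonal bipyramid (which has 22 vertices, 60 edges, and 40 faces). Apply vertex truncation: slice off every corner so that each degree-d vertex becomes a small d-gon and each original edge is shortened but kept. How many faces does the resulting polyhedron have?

Truncation replaces each original edge-end by a new vertex, so V′ = 2E = 120.
Each original edge survives, and each old vertex of degree d contributes d new edges; summing degrees gives Σd = 2E, so E′ = E + 2E = 3E = 180.
Each original face survives and each original vertex becomes one new face: F′ = F + V = 62.

62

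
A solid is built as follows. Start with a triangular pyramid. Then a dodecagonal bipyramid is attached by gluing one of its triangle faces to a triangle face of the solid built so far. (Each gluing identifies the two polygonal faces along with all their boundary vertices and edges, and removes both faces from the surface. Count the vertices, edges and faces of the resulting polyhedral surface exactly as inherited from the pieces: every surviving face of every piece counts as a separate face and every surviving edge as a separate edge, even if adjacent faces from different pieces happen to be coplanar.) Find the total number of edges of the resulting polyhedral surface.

39

A triangular pyramid: V=4, E=6, F=4.
Attach a dodecagonal bipyramid (V=14, E=36, F=24) along a 3-gon: merge 3 vertices and 3 edges, delete both glued faces → V=15, E=39, F=26.
Check: V − E + F = 15 − 39 + 26 = 2.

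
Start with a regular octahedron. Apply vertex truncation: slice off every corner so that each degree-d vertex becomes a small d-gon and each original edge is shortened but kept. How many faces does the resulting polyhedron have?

14

The base solid has V = 6, E = 12, F = 8.
Truncation replaces each original edge-end by a new vertex, so V′ = 2E = 24.
Each original edge survives, and each old vertex of degree d contributes d new edges; summing degrees gives Σd = 2E, so E′ = E + 2E = 3E = 36.
Each original face survives and each original vertex becomes one new face: F′ = F + V = 14.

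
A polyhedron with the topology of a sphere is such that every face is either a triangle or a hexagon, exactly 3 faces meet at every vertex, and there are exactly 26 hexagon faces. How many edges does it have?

Let x be the number of triangles; then F = 26 + x.
Edge–face incidences: 2E = 6·26 + 3·x = 156 + 3x.
Every vertex has degree 3, so 3V = 2E.
Euler: V − E + F = 2 ⇒ (2E)/3 − E + (26 + x) = 2.
Multiply by 6: 2·(2E) − 3·(2E) + 6·(26 + x) = 12, i.e. 156 + 6x − (156 + 3x) = 12.
Collecting terms: 3x = 12, so x = 4.
Then 2E = 156 + 3·4 = 168, so E = 84, V = 2E/3 = 56, F = 26 + 4 = 30.

84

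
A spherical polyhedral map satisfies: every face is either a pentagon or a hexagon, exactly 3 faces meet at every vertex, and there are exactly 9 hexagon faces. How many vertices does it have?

38

Let x be the number of pentagons; then F = 9 + x.
Edge–face incidences: 2E = 6·9 + 5·x = 54 + 5x.
Every vertex has degree 3, so 3V = 2E.
Euler: V − E + F = 2 ⇒ (2E)/3 − E + (9 + x) = 2.
Multiply by 6: 2·(2E) − 3·(2E) + 6·(9 + x) = 12, i.e. 54 + 6x − (54 + 5x) = 12.
Collecting terms: x = 12.
Then 2E = 54 + 5·12 = 114, so E = 57, V = 2E/3 = 38, F = 9 + 12 = 21.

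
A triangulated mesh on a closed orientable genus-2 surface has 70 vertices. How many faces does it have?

144

χ = 2 − 2·2 = -2, and every face is a triangle so 3F = 2E.
V − E + F = -2 with E = 3F/2 gives 70 − (3/2 − 1)·F = -2, so F = 144 and E = 216.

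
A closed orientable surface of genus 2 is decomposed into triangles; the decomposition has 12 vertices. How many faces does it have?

28

χ = 2 − 2·2 = -2, and every face is a triangle so 3F = 2E.
V − E + F = -2 with E = 3F/2 gives 12 − (3/2 − 1)·F = -2, so F = 28 and E = 42.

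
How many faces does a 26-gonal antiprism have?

An antiprism on an n-gon has two n-gon caps and 2n triangles: V = 2·26 = 52, E = 4·26 = 104, F = 2·26 + 2 = 54.
Check: V − E + F = 52 − 104 + 54 = 2.

54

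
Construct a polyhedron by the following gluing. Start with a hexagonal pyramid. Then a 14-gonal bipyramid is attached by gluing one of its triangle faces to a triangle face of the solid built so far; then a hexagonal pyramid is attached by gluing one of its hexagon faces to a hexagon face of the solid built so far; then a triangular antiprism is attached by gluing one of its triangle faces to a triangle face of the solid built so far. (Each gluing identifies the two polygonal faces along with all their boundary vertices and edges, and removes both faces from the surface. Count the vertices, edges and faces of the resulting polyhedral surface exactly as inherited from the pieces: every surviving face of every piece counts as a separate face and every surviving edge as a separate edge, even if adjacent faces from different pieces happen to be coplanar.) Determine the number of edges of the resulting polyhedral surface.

A hexagonal pyramid: V=7, E=12, F=7.
Attach a 14-gonal bipyramid (V=16, E=42, F=28) along a 3-gon: merge 3 vertices and 3 edges, delete both glued faces → V=20, E=51, F=33.
Attach a hexagonal pyramid (V=7, E=12, F=7) along a 6-gon: merge 6 vertices and 6 edges, delete both glued faces → V=21, E=57, F=38.
Attach a triangular antiprism (V=6, E=12, F=8) along a 3-gon: merge 3 vertices and 3 edges, delete both glued faces → V=24, E=66, F=44.
Check: V − E + F = 24 − 66 + 44 = 2.

66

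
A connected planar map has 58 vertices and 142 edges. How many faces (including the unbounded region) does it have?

Euler's formula for a connected plane graph: V − E + F = 2, so F = 2 − 58 + 142 = 86.

86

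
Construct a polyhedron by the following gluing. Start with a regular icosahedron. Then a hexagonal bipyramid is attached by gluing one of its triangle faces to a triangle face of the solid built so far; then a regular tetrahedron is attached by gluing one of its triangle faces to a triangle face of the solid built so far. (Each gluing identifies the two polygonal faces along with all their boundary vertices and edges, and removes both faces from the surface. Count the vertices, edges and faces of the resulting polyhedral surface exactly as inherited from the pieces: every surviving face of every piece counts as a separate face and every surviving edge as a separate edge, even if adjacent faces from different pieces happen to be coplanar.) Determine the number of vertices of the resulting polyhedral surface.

18

A regular icosahedron: V=12, E=30, F=20.
Attach a hexagonal bipyramid (V=8, E=18, F=12) along a 3-gon: merge 3 vertices and 3 edges, delete both glued faces → V=17, E=45, F=30.
Attach a regular tetrahedron (V=4, E=6, F=4) along a 3-gon: merge 3 vertices and 3 edges, delete both glued faces → V=18, E=48, F=32.
Check: V − E + F = 18 − 48 + 32 = 2.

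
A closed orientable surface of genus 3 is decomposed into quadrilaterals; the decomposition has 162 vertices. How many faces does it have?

χ = 2 − 2·3 = -4, and every face is a square so 4F = 2E.
V − E + F = -4 with E = 4F/2 gives 162 − (4/2 − 1)·F = -4, so F = 166 and E = 332.

166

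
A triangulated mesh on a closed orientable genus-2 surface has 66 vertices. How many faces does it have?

χ = 2 − 2·2 = -2, and every face is a triangle so 3F = 2E.
V − E + F = -2 with E = 3F/2 gives 66 − (3/2 − 1)·F = -2, so F = 136 and E = 204.

136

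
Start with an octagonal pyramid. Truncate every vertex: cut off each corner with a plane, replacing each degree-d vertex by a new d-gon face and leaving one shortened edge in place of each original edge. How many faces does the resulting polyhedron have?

The base solid has V = 9, E = 16, F = 9.
Truncation replaces each original edge-end by a new vertex, so V′ = 2E = 32.
Each original edge survives, and each old vertex of degree d contributes d new edges; summing degrees gives Σd = 2E, so E′ = E + 2E = 3E = 48.
Each original face survives and each original vertex becomes one new face: F′ = F + V = 18.

18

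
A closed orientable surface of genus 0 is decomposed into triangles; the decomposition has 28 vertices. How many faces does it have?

χ = 2 − 2·0 = 2, and every face is a triangle so 3F = 2E.
V − E + F = 2 with E = 3F/2 gives 28 − (3/2 − 1)·F = 2, so F = 52 and E = 78.

52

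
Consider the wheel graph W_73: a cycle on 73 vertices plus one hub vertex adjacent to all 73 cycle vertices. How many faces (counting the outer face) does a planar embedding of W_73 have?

74

W_73 has V = 73 + 1 = 74 vertices and E = 2·73 = 146 edges.
By Euler's formula F = 2 − V + E = 2 − 74 + 146 = 74.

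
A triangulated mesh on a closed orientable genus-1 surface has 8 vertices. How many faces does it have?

χ = 2 − 2·1 = 0, and every face is a triangle so 3F = 2E.
V − E + F = 0 with E = 3F/2 gives 8 − (3/2 − 1)·F = 0, so F = 16 and E = 24.

16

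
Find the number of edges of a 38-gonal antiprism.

152

An antiprism on an n-gon has two n-gon caps and 2n triangles: V = 2·38 = 76, E = 4·38 = 152, F = 2·38 + 2 = 78.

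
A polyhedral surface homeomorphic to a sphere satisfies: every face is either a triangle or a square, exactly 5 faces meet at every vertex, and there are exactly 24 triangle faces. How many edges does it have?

Let x be the number of squares; then F = 24 + x.
Edge–face incidences: 2E = 3·24 + 4·x = 72 + 4x.
Every vertex has degree 5, so 5V = 2E.
Euler: V − E + F = 2 ⇒ (2E)/5 − E + (24 + x) = 2.
Multiply by 10: 2·(2E) − 5·(2E) + 10·(24 + x) = 20, i.e. 240 + 10x − 3·(72 + 4x) = 20.
Collecting terms: −2x + 24 = 20, so −2x = −4, so x = 2.
Then 2E = 72 + 4·2 = 80, so E = 40, V = 2E/5 = 16, F = 24 + 2 = 26.

40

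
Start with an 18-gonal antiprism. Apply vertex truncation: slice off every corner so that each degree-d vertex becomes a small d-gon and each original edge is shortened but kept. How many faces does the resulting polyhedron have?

The base solid has V = 36, E = 72, F = 38.
Truncation replaces each original edge-end by a new vertex, so V′ = 2E = 144.
Each original edge survives, and each old vertex of degree d contributes d new edges; summing degrees gives Σd = 2E, so E′ = E + 2E = 3E = 216.
Each original face survives and each original vertex becomes one new face: F′ = F + V = 74.

74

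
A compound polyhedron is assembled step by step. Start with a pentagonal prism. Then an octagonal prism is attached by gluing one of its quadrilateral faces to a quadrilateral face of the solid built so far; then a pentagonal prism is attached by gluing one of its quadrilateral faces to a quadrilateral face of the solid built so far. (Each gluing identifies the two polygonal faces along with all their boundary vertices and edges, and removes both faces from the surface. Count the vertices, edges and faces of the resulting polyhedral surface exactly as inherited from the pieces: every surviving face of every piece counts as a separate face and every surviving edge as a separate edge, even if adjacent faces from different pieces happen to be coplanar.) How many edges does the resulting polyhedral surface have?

A pentagonal prism: V=10, E=15, F=7.
Attach an octagonal prism (V=16, E=24, F=10) along a 4-gon: merge 4 vertices and 4 edges, delete both glued faces → V=22, E=35, F=15.
Attach a pentagonal prism (V=10, E=15, F=7) along a 4-gon: merge 4 vertices and 4 edges, delete both glued faces → V=28, E=46, F=20.
Check: V − E + F = 28 − 46 + 20 = 2.

46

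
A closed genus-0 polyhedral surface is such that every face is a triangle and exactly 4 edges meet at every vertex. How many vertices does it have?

Each face has 3 edges and each edge borders two faces, so 2E = 3F.
Each vertex has degree 4, so 4V = 2E and hence V = 3F/4.
Euler: V − E + F = 2 ⇒ (3F/4) − (3F/2) + F = 2.
Multiply by 8: (6 − 12 + 8)F = 16, i.e. 2F = 16.
So F = 8, E = 3·8/2 = 12, V = 3·8/4 = 6.

6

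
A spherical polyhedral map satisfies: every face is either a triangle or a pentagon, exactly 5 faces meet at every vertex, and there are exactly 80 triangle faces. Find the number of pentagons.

12

Let x be the number of pentagons; then F = 80 + x.
Edge–face incidences: 2E = 3·80 + 5·x = 240 + 5x.
Every vertex has degree 5, so 5V = 2E.
Euler: V − E + F = 2 ⇒ (2E)/5 − E + (80 + x) = 2.
Multiply by 10: 2·(2E) − 5·(2E) + 10·(80 + x) = 20, i.e. 800 + 10x − 3·(240 + 5x) = 20.
Collecting terms: −5x + 80 = 20, so −5x = −60, so x = 12.
Then 2E = 240 + 5·12 = 300, so E = 150, V = 2E/5 = 60, F = 80 + 12 = 92.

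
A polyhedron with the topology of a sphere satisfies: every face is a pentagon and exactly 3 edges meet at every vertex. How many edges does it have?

30

Each face has 5 edges and each edge borders two faces, so 2E = 5F.
Each vertex has degree 3, so 3V = 2E and hence V = 5F/3.
Euler: V − E + F = 2 ⇒ (5F/3) − (5F/2) + F = 2.
Multiply by 6: (10 − 15 + 6)F = 12, i.e. 1F = 12.
So F = 12, E = 5·12/2 = 30, V = 5·12/3 = 20.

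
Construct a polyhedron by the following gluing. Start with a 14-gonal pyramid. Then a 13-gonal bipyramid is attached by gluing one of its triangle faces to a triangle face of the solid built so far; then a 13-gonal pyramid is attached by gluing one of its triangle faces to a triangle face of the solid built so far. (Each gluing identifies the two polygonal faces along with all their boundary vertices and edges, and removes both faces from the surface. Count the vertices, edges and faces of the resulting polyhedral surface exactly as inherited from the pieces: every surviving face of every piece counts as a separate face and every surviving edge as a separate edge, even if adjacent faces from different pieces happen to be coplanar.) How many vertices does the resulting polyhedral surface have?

A 14-gonal pyramid: V=15, E=28, F=15.
Attach a 13-gonal bipyramid (V=15, E=39, F=26) along a 3-gon: merge 3 vertices and 3 edges, delete both glued faces → V=27, E=64, F=39.
Attach a 13-gonal pyramid (V=14, E=26, F=14) along a 3-gon: merge 3 vertices and 3 edges, delete both glued faces → V=38, E=87, F=51.
Check: V − E + F = 38 − 87 + 51 = 2.

38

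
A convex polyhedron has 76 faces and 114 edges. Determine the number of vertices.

Here V − E + F = 2.
V = 2 + E − F = 2 + 114 − 76 = 40.

40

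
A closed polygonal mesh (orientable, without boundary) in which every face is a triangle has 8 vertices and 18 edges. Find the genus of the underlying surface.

Every face is a triangle and each edge borders two faces, so 3F = 2·18, giving F = 12.
χ = V − E + F = 8 − 18 + 12 = 2.
For a closed orientable surface χ = 2 − 2g, so g = (2 − (2))/2 = 0.

0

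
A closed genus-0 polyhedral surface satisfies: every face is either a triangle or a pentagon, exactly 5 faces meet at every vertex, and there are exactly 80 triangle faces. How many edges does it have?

Let x be the number of pentagons; then F = 80 + x.
Edge–face incidences: 2E = 3·80 + 5·x = 240 + 5x.
Every vertex has degree 5, so 5V = 2E.
Euler: V − E + F = 2 ⇒ (2E)/5 − E + (80 + x) = 2.
Multiply by 10: 2·(2E) − 5·(2E) + 10·(80 + x) = 20, i.e. 800 + 10x − 3·(240 + 5x) = 20.
Collecting terms: −5x + 80 = 20, so −5x = −60, so x = 12.
Then 2E = 240 + 5·12 = 300, so E = 150, V = 2E/5 = 60, F = 80 + 12 = 92.

150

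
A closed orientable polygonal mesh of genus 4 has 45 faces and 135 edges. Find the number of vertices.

84

For a closed orientable surface of genus 4, χ = 2 − 2·4 = -6.
V = -6 + E − F = -6 + 135 − 45 = 84.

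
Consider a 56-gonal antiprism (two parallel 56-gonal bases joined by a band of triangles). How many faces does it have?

An antiprism on an n-gon has two n-gon caps and 2n triangles: V = 2·56 = 112, E = 4·56 = 224, F = 2·56 + 2 = 114.

114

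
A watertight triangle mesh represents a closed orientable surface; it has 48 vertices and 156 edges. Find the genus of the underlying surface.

Every face is a triangle and each edge borders two faces, so 3F = 2·156, giving F = 104.
χ = V − E + F = 48 − 156 + 104 = -4.
For a closed orientable surface χ = 2 − 2g, so g = (2 − (-4))/2 = 3.

3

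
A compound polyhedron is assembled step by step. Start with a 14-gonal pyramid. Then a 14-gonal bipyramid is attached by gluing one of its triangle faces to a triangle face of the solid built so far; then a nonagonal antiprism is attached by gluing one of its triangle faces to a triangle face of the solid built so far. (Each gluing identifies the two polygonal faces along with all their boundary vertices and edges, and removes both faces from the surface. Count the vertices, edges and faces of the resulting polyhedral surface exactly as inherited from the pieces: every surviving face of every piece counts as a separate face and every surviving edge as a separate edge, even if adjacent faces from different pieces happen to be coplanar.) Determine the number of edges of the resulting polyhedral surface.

A 14-gonal pyramid: V=15, E=28, F=15.
Attach a 14-gonal bipyramid (V=16, E=42, F=28) along a 3-gon: merge 3 vertices and 3 edges, delete both glued faces → V=28, E=67, F=41.
Attach a nonagonal antiprism (V=18, E=36, F=20) along a 3-gon: merge 3 vertices and 3 edges, delete both glued faces → V=43, E=100, F=59.
Check: V − E + F = 43 − 100 + 59 = 2.

100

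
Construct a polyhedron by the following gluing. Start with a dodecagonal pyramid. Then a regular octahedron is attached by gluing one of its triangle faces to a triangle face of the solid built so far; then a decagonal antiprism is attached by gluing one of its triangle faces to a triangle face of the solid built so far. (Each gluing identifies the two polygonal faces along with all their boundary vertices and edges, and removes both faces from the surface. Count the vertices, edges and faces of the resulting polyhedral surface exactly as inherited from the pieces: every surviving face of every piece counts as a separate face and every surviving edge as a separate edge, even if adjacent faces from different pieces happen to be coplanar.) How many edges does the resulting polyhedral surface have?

70

A dodecagonal pyramid: V=13, E=24, F=13.
Attach a regular octahedron (V=6, E=12, F=8) along a 3-gon: merge 3 vertices and 3 edges, delete both glued faces → V=16, E=33, F=19.
Attach a decagonal antiprism (V=20, E=40, F=22) along a 3-gon: merge 3 vertices and 3 edges, delete both glued faces → V=33, E=70, F=39.
Check: V − E + F = 33 − 70 + 39 = 2.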